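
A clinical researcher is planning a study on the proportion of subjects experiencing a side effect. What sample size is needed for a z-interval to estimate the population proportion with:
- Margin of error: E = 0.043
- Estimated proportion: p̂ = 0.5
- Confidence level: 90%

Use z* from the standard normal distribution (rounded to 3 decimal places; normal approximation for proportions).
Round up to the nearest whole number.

Using z* for proportion z-interval (normal approximation).

For 90% confidence, z* = 1.645 (from standard normal table)

Sample size formula for proportion z-interval: n = z*²p̂(1-p̂)/E²

n = 1.645² × 0.5 × 0.5 / 0.043²
  = 2.706025 × 0.25 / 0.001849
  = 365.8768

Round up to the nearest whole number: n = 366

366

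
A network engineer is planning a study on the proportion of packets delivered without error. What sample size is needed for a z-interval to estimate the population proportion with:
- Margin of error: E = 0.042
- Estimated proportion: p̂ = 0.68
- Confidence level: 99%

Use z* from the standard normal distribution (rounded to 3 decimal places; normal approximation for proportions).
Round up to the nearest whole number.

Using z* for proportion z-interval (normal approximation).

For 99% confidence, z* = 2.576 (from standard normal table)

Sample size formula for proportion z-interval: n = z*²p̂(1-p̂)/E²

n = 2.576² × 0.68 × 0.32 / 0.042²
  = 6.635776 × 0.2176 / 0.001764
  = 818.5628

Round up to the nearest whole number: n = 819

819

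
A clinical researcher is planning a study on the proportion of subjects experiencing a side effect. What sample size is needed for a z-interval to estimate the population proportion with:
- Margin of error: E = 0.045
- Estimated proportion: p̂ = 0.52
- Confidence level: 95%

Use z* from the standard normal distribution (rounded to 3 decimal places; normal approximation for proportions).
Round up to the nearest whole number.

Using z* for proportion z-interval (normal approximation).

For 95% confidence, z* = 1.96 (from standard normal table)

Sample size formula for proportion z-interval: n = z*²p̂(1-p̂)/E²

n = 1.96² × 0.52 × 0.48 / 0.045²
  = 3.8416 × 0.2496 / 0.002025
  = 473.5128

Round up to the nearest whole number: n = 474

474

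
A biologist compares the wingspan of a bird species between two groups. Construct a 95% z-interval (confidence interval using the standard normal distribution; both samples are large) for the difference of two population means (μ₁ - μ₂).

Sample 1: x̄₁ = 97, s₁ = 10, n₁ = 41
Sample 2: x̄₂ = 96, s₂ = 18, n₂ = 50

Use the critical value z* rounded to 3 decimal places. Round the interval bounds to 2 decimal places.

Both samples are large (n₁ = 41 ≥ 30, n₂ = 50 ≥ 30), so a z-interval for the difference of means applies.

Point estimate: x̄₁ - x̄₂ = 97 - 96 = 1

Standard error: SE = √(s₁²/n₁ + s₂²/n₂)
= √(10²/41 + 18²/50)
= √(2.439024 + 6.480000)
= 2.986474

For 95% confidence, z* = 1.96 (from standard normal table)
Margin of error: E = z* × SE = 1.96 × 2.986474 = 5.8535

Z-interval: (x̄₁ - x̄₂) ± E = 1 ± 5.8535 = (-4.8535, 6.8535)

Rounded to 2 decimal places:

(-4.85, 6.85)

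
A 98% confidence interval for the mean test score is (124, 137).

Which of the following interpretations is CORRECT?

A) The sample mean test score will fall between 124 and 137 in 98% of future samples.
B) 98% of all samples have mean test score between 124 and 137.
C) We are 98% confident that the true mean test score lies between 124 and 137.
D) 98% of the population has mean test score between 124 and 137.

A confidence interval represents our confidence in the procedure, not a probability statement about the parameter.

Key concept: If we repeated this sampling process many times and computed a 98% CI each time, about 98% of those intervals would contain the true population parameter.

For this specific interval (124, 137):
- Midpoint (point estimate): 130.5
- Margin of error: 6.5

The correct interpretation is the one stating confidence that the true parameter lies in the interval — option C.

C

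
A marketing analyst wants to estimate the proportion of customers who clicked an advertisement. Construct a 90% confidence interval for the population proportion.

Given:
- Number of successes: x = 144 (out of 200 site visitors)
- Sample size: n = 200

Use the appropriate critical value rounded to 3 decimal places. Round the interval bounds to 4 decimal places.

Sample proportion: p̂ = 144/200 = 0.720000

Check conditions for normal approximation:
  np̂ = 144 ≥ 10 ✓
  n(1-p̂) = 56 ≥ 10 ✓

The sample is large enough, so use a z-interval (normal approximation) for the proportion.

For 90% confidence, z* = 1.645 (from standard normal table)

Standard error: SE = √(p̂(1-p̂)/n) = √(0.720000×0.280000/200) = 0.03174902

Margin of error: E = z* × SE = 1.645 × 0.03174902 = 0.052227

Z-interval: p̂ ± E = 0.720000 ± 0.052227 = (0.667773, 0.772227)

Rounded to 4 decimal places:

(0.6678, 0.7722)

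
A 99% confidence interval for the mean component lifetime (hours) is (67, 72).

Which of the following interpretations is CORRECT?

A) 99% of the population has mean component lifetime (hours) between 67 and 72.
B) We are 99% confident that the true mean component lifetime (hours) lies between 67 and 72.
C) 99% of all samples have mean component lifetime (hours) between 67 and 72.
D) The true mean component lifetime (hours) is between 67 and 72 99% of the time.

A confidence interval represents our confidence in the procedure, not a probability statement about the parameter.

Key concept: If we repeated this sampling process many times and computed a 99% CI each time, about 99% of those intervals would contain the true population parameter.

For this specific interval (67, 72):
- Midpoint (point estimate): 69.5
- Margin of error: 2.5

The correct interpretation is the one stating confidence that the true parameter lies in the interval — option B.

B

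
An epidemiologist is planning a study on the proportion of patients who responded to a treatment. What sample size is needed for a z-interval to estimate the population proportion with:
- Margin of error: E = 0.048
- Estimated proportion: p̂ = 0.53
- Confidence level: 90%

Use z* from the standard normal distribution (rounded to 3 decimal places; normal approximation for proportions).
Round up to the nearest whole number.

Using z* for proportion z-interval (normal approximation).

For 90% confidence, z* = 1.645 (from standard normal table)

Sample size formula for proportion z-interval: n = z*²p̂(1-p̂)/E²

n = 1.645² × 0.53 × 0.47 / 0.048²
  = 2.706025 × 0.2491 / 0.002304
  = 292.5655

Round up to the nearest whole number: n = 293

293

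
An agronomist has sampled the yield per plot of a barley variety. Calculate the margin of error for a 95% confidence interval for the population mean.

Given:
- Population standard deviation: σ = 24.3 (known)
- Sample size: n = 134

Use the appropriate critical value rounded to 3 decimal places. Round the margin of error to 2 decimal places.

The population standard deviation σ is known, so use the z-interval margin of error formula.

For 95% confidence, z* = 1.96 (from standard normal table)

Margin of error formula for z-interval: E = z* × σ/√n

E = 1.96 × 24.3/√134
  = 1.96 × 2.099200
  = 4.1144

Rounded to 2 decimal places:

4.11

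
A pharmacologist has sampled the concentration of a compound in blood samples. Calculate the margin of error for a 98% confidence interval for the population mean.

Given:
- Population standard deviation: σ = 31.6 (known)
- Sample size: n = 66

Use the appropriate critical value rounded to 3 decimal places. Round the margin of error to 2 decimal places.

The population standard deviation σ is known, so use the z-interval margin of error formula.

For 98% confidence, z* = 2.326 (from standard normal table)

Margin of error formula for z-interval: E = z* × σ/√n

E = 2.326 × 31.6/√66
  = 2.326 × 3.889691
  = 9.0474

Rounded to 2 decimal places:

9.05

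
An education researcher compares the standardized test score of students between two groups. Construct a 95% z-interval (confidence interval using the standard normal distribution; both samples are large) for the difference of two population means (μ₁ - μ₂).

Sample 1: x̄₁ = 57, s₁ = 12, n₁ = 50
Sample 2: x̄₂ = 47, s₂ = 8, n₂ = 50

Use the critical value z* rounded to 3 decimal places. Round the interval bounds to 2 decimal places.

Both samples are large (n₁ = 50 ≥ 30, n₂ = 50 ≥ 30), so a z-interval for the difference of means applies.

Point estimate: x̄₁ - x̄₂ = 57 - 47 = 10

Standard error: SE = √(s₁²/n₁ + s₂²/n₂)
= √(12²/50 + 8²/50)
= √(2.880000 + 1.280000)
= 2.039608

For 95% confidence, z* = 1.96 (from standard normal table)
Margin of error: E = z* × SE = 1.96 × 2.039608 = 3.9976

Z-interval: (x̄₁ - x̄₂) ± E = 10 ± 3.9976 = (6.0024, 13.9976)

Rounded to 2 decimal places:

(6.00, 14.00)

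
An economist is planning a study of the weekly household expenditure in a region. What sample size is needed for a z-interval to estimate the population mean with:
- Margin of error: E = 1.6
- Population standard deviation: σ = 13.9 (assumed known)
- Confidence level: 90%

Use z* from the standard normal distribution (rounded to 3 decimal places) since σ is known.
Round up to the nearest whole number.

Using z* since population σ is known (z-interval formula).

For 90% confidence, z* = 1.645 (from standard normal table)

Sample size formula for z-interval: n = (z*σ/E)²

n = (1.645 × 13.9 / 1.6)²
  = (14.290938)²
  = 204.2309

Round up to the nearest whole number: n = 205

205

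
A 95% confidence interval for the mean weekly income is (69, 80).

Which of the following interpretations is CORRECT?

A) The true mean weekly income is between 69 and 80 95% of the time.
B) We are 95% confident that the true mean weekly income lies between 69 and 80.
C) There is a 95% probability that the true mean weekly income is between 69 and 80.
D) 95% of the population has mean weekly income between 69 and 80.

A confidence interval represents our confidence in the procedure, not a probability statement about the parameter.

Key concept: If we repeated this sampling process many times and computed a 95% CI each time, about 95% of those intervals would contain the true population parameter.

For this specific interval (69, 80):
- Midpoint (point estimate): 74.5
- Margin of error: 5.5

The correct interpretation is the one stating confidence that the true parameter lies in the interval — option B.

B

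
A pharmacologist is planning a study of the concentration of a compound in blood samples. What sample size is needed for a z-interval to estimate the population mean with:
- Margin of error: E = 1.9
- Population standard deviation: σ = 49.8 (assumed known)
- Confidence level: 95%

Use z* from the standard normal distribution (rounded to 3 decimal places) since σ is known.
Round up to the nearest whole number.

Using z* since population σ is known (z-interval formula).

For 95% confidence, z* = 1.96 (from standard normal table)

Sample size formula for z-interval: n = (z*σ/E)²

n = (1.96 × 49.8 / 1.9)²
  = (51.372632)²
  = 2639.1473

Round up to the nearest whole number: n = 2640

2640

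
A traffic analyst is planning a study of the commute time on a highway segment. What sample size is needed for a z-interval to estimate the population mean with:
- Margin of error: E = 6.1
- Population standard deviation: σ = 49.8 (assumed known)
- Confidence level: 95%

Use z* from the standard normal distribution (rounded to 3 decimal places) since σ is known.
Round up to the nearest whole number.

Using z* since population σ is known (z-interval formula).

For 95% confidence, z* = 1.96 (from standard normal table)

Sample size formula for z-interval: n = (z*σ/E)²

n = (1.96 × 49.8 / 6.1)²
  = (16.001311)²
  = 256.0420

Round up to the nearest whole number: n = 257

257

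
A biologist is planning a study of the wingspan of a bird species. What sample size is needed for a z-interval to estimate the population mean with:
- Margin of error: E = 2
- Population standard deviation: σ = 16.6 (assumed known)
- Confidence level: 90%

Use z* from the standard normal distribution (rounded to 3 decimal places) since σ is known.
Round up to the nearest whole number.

Using z* since population σ is known (z-interval formula).

For 90% confidence, z* = 1.645 (from standard normal table)

Sample size formula for z-interval: n = (z*σ/E)²

n = (1.645 × 16.6 / 2)²
  = (13.653500)²
  = 186.4181

Round up to the nearest whole number: n = 187

187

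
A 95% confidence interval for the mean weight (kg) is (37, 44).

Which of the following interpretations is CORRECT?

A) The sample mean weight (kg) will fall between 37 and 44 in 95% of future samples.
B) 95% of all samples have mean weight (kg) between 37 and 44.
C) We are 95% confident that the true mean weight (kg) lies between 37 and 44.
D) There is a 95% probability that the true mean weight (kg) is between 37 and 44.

A confidence interval represents our confidence in the procedure, not a probability statement about the parameter.

Key concept: If we repeated this sampling process many times and computed a 95% CI each time, about 95% of those intervals would contain the true population parameter.

For this specific interval (37, 44):
- Midpoint (point estimate): 40.5
- Margin of error: 3.5

The correct interpretation is the one stating confidence that the true parameter lies in the interval — option C.

C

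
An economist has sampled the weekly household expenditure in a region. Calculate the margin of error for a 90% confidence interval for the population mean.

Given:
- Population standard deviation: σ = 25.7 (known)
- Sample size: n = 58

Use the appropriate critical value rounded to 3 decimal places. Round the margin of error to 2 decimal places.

The population standard deviation σ is known, so use the z-interval margin of error formula.

For 90% confidence, z* = 1.645 (from standard normal table)

Margin of error formula for z-interval: E = z* × σ/√n

E = 1.645 × 25.7/√58
  = 1.645 × 3.374575
  = 5.5512

Rounded to 2 decimal places:

5.55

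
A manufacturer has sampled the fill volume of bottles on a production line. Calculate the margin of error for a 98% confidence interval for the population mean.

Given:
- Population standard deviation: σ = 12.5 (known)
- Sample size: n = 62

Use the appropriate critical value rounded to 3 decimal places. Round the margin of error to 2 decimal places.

The population standard deviation σ is known, so use the z-interval margin of error formula.

For 98% confidence, z* = 2.326 (from standard normal table)

Margin of error formula for z-interval: E = z* × σ/√n

E = 2.326 × 12.5/√62
  = 2.326 × 1.587502
  = 3.6925

Rounded to 2 decimal places:

3.69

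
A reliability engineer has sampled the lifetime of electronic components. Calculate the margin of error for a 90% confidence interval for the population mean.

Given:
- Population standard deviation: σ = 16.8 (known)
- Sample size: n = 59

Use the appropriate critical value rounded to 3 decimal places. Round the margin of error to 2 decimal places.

The population standard deviation σ is known, so use the z-interval margin of error formula.

For 90% confidence, z* = 1.645 (from standard normal table)

Margin of error formula for z-interval: E = z* × σ/√n

E = 1.645 × 16.8/√59
  = 1.645 × 2.187174
  = 3.5979

Rounded to 2 decimal places:

3.60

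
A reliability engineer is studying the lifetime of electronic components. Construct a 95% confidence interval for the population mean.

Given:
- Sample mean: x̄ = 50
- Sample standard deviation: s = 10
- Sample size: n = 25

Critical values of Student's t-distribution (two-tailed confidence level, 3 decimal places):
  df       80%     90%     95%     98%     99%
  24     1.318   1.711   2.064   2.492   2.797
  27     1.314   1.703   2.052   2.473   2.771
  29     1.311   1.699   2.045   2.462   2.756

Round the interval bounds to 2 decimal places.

The population standard deviation σ is unknown (only the sample standard deviation s is given), so use a t-interval with df = n - 1 = 25 - 1 = 24.

For 95% confidence with df = 24, t* = 2.064 (from t-table)

Standard error: SE = s/√n = 10/√25 = 2.000000

Margin of error: E = t* × SE = 2.064 × 2.000000 = 4.1280

T-interval: x̄ ± E = 50 ± 4.1280 = (45.8720, 54.1280)

Rounded to 2 decimal places:

(45.87, 54.13)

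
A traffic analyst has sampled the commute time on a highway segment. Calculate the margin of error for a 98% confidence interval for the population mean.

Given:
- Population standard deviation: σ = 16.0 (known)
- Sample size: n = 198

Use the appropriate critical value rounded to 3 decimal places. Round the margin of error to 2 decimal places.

The population standard deviation σ is known, so use the z-interval margin of error formula.

For 98% confidence, z* = 2.326 (from standard normal table)

Margin of error formula for z-interval: E = z* × σ/√n

E = 2.326 × 16.0/√198
  = 2.326 × 1.137070
  = 2.6448

Rounded to 2 decimal places:

2.64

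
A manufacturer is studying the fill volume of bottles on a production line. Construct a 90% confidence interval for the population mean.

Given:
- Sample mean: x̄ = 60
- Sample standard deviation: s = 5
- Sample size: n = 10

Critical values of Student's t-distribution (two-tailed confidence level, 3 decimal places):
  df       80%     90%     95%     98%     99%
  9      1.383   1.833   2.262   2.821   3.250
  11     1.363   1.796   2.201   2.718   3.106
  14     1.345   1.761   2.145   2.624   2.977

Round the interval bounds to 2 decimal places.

The population standard deviation σ is unknown (only the sample standard deviation s is given), so use a t-interval with df = n - 1 = 10 - 1 = 9.

For 90% confidence with df = 9, t* = 1.833 (from t-table)

Standard error: SE = s/√n = 5/√10 = 1.581139

Margin of error: E = t* × SE = 1.833 × 1.581139 = 2.8982

T-interval: x̄ ± E = 60 ± 2.8982 = (57.1018, 62.8982)

Rounded to 2 decimal places:

(57.10, 62.90)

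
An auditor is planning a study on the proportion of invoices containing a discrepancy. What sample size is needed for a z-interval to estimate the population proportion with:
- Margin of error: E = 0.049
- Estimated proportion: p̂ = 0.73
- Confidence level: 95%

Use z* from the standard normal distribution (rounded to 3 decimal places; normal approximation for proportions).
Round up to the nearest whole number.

Using z* for proportion z-interval (normal approximation).

For 95% confidence, z* = 1.96 (from standard normal table)

Sample size formula for proportion z-interval: n = z*²p̂(1-p̂)/E²

n = 1.96² × 0.73 × 0.27 / 0.049²
  = 3.8416 × 0.1971 / 0.002401
  = 315.3600

Round up to the nearest whole number: n = 316

316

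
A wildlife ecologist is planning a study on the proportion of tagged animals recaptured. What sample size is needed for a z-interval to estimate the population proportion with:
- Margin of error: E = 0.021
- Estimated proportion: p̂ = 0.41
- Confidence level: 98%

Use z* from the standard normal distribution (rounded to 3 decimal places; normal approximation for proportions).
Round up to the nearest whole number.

Using z* for proportion z-interval (normal approximation).

For 98% confidence, z* = 2.326 (from standard normal table)

Sample size formula for proportion z-interval: n = z*²p̂(1-p̂)/E²

n = 2.326² × 0.41 × 0.59 / 0.021²
  = 5.410276 × 0.2419 / 0.000441
  = 2967.6775

Round up to the nearest whole number: n = 2968

2968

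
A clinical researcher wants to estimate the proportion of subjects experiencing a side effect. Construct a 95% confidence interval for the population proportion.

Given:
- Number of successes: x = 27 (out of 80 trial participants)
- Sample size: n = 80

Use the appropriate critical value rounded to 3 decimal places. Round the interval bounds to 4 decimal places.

Sample proportion: p̂ = 27/80 = 0.337500

Check conditions for normal approximation:
  np̂ = 27 ≥ 10 ✓
  n(1-p̂) = 53 ≥ 10 ✓

The sample is large enough, so use a z-interval (normal approximation) for the proportion.

For 95% confidence, z* = 1.96 (from standard normal table)

Standard error: SE = √(p̂(1-p̂)/n) = √(0.337500×0.662500/80) = 0.05286702

Margin of error: E = z* × SE = 1.96 × 0.05286702 = 0.103619

Z-interval: p̂ ± E = 0.337500 ± 0.103619 = (0.233881, 0.441119)

Rounded to 4 decimal places:

(0.2339, 0.4411)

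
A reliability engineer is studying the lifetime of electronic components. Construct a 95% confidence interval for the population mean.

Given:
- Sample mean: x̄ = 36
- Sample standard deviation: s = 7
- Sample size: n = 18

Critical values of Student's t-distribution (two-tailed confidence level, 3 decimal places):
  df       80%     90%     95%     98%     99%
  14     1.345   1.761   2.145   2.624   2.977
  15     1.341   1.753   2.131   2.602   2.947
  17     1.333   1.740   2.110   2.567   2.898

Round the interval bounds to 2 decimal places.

The population standard deviation σ is unknown (only the sample standard deviation s is given), so use a t-interval with df = n - 1 = 18 - 1 = 17.

For 95% confidence with df = 17, t* = 2.110 (from t-table)

Standard error: SE = s/√n = 7/√18 = 1.649916

Margin of error: E = t* × SE = 2.110 × 1.649916 = 3.4813

T-interval: x̄ ± E = 36 ± 3.4813 = (32.5187, 39.4813)

Rounded to 2 decimal places:

(32.52, 39.48)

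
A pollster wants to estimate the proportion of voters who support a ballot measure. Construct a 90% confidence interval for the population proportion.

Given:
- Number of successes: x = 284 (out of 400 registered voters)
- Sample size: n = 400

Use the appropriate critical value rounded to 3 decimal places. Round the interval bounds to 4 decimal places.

Sample proportion: p̂ = 284/400 = 0.710000

Check conditions for normal approximation:
  np̂ = 284 ≥ 10 ✓
  n(1-p̂) = 116 ≥ 10 ✓

The sample is large enough, so use a z-interval (normal approximation) for the proportion.

For 90% confidence, z* = 1.645 (from standard normal table)

Standard error: SE = √(p̂(1-p̂)/n) = √(0.710000×0.290000/400) = 0.02268810

Margin of error: E = z* × SE = 1.645 × 0.02268810 = 0.037322

Z-interval: p̂ ± E = 0.710000 ± 0.037322 = (0.672678, 0.747322)

Rounded to 4 decimal places:

(0.6727, 0.7473)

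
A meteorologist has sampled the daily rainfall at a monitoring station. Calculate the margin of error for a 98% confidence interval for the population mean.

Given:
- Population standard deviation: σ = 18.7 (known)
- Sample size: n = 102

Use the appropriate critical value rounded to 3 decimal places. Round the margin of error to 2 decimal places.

The population standard deviation σ is known, so use the z-interval margin of error formula.

For 98% confidence, z* = 2.326 (from standard normal table)

Margin of error formula for z-interval: E = z* × σ/√n

E = 2.326 × 18.7/√102
  = 2.326 × 1.851576
  = 4.3068

Rounded to 2 decimal places:

4.31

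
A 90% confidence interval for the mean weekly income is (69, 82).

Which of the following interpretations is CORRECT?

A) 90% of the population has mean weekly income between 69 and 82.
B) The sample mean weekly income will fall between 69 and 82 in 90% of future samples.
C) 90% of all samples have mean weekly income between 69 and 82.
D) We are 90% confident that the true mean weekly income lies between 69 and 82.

A confidence interval represents our confidence in the procedure, not a probability statement about the parameter.

Key concept: If we repeated this sampling process many times and computed a 90% CI each time, about 90% of those intervals would contain the true population parameter.

For this specific interval (69, 82):
- Midpoint (point estimate): 75.5
- Margin of error: 6.5

The correct interpretation is the one stating confidence that the true parameter lies in the interval — option D.

D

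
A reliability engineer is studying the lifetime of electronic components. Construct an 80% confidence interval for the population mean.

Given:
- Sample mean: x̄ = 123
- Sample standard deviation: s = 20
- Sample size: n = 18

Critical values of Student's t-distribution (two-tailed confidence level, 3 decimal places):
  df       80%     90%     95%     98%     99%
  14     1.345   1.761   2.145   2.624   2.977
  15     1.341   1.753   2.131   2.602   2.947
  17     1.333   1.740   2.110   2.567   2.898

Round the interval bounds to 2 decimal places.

The population standard deviation σ is unknown (only the sample standard deviation s is given), so use a t-interval with df = n - 1 = 18 - 1 = 17.

For 80% confidence with df = 17, t* = 1.333 (from t-table)

Standard error: SE = s/√n = 20/√18 = 4.714045

Margin of error: E = t* × SE = 1.333 × 4.714045 = 6.2838

T-interval: x̄ ± E = 123 ± 6.2838 = (116.7162, 129.2838)

Rounded to 2 decimal places:

(116.72, 129.28)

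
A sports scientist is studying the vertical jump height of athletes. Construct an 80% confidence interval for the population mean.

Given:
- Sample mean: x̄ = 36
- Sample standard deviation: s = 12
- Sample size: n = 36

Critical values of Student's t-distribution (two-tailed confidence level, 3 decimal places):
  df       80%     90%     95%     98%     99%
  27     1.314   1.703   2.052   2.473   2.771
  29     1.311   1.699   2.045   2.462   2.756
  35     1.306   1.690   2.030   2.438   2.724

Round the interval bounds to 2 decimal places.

The population standard deviation σ is unknown (only the sample standard deviation s is given), so use a t-interval with df = n - 1 = 36 - 1 = 35.

For 80% confidence with df = 35, t* = 1.306 (from t-table)

Standard error: SE = s/√n = 12/√36 = 2.000000

Margin of error: E = t* × SE = 1.306 × 2.000000 = 2.6120

T-interval: x̄ ± E = 36 ± 2.6120 = (33.3880, 38.6120)

Rounded to 2 decimal places:

(33.39, 38.61)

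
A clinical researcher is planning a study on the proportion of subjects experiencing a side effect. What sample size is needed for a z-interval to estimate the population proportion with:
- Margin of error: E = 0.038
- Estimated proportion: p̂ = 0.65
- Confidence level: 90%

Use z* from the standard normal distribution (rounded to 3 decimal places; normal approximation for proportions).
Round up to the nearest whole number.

Using z* for proportion z-interval (normal approximation).

For 90% confidence, z* = 1.645 (from standard normal table)

Sample size formula for proportion z-interval: n = z*²p̂(1-p̂)/E²

n = 1.645² × 0.65 × 0.35 / 0.038²
  = 2.706025 × 0.2275 / 0.001444
  = 426.3301

Round up to the nearest whole number: n = 427

427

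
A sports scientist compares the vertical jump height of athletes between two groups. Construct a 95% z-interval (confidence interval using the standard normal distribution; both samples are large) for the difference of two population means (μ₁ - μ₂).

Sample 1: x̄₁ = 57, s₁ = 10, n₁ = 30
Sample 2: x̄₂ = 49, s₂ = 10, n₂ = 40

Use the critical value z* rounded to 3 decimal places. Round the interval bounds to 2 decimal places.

Both samples are large (n₁ = 30 ≥ 30, n₂ = 40 ≥ 30), so a z-interval for the difference of means applies.

Point estimate: x̄₁ - x̄₂ = 57 - 49 = 8

Standard error: SE = √(s₁²/n₁ + s₂²/n₂)
= √(10²/30 + 10²/40)
= √(3.333333 + 2.500000)
= 2.415229

For 95% confidence, z* = 1.96 (from standard normal table)
Margin of error: E = z* × SE = 1.96 × 2.415229 = 4.7338

Z-interval: (x̄₁ - x̄₂) ± E = 8 ± 4.7338 = (3.2662, 12.7338)

Rounded to 2 decimal places:

(3.27, 12.73)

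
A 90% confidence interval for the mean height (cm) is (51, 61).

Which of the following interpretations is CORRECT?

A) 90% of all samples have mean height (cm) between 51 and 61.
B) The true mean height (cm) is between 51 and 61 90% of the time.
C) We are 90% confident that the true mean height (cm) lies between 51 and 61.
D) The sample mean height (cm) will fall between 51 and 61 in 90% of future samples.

A confidence interval represents our confidence in the procedure, not a probability statement about the parameter.

Key concept: If we repeated this sampling process many times and computed a 90% CI each time, about 90% of those intervals would contain the true population parameter.

For this specific interval (51, 61):
- Midpoint (point estimate): 56
- Margin of error: 5

The correct interpretation is the one stating confidence that the true parameter lies in the interval — option C.

C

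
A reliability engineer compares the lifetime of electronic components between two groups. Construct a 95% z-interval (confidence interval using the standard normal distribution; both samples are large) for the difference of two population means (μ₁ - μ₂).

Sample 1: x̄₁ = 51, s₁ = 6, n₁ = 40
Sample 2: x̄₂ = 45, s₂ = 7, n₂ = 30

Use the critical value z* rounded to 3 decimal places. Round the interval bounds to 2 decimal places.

Both samples are large (n₁ = 40 ≥ 30, n₂ = 30 ≥ 30), so a z-interval for the difference of means applies.

Point estimate: x̄₁ - x̄₂ = 51 - 45 = 6

Standard error: SE = √(s₁²/n₁ + s₂²/n₂)
= √(6²/40 + 7²/30)
= √(0.900000 + 1.633333)
= 1.591645

For 95% confidence, z* = 1.96 (from standard normal table)
Margin of error: E = z* × SE = 1.96 × 1.591645 = 3.1196

Z-interval: (x̄₁ - x̄₂) ± E = 6 ± 3.1196 = (2.8804, 9.1196)

Rounded to 2 decimal places:

(2.88, 9.12)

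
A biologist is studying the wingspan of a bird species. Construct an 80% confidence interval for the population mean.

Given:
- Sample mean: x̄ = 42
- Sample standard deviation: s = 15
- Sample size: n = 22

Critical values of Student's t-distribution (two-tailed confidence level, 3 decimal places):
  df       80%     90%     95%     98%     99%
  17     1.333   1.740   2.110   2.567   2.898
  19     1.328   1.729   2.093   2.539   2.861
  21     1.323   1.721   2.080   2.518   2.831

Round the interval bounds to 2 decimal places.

The population standard deviation σ is unknown (only the sample standard deviation s is given), so use a t-interval with df = n - 1 = 22 - 1 = 21.

For 80% confidence with df = 21, t* = 1.323 (from t-table)

Standard error: SE = s/√n = 15/√22 = 3.198011

Margin of error: E = t* × SE = 1.323 × 3.198011 = 4.2310

T-interval: x̄ ± E = 42 ± 4.2310 = (37.7690, 46.2310)

Rounded to 2 decimal places:

(37.77, 46.23)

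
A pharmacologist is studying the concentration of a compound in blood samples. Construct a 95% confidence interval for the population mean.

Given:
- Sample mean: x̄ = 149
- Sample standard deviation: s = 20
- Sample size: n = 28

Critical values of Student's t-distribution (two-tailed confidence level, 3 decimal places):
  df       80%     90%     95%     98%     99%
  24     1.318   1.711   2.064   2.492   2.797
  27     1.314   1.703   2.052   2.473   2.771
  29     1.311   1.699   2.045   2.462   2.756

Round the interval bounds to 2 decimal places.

The population standard deviation σ is unknown (only the sample standard deviation s is given), so use a t-interval with df = n - 1 = 28 - 1 = 27.

For 95% confidence with df = 27, t* = 2.052 (from t-table)

Standard error: SE = s/√n = 20/√28 = 3.779645

Margin of error: E = t* × SE = 2.052 × 3.779645 = 7.7558

T-interval: x̄ ± E = 149 ± 7.7558 = (141.2442, 156.7558)

Rounded to 2 decimal places:

(141.24, 156.76)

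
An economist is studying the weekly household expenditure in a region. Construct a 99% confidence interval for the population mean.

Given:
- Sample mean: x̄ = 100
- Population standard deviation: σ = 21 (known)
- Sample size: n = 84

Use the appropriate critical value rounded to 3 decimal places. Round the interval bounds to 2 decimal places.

The population standard deviation σ is known, so use a z-interval (standard normal critical value).

For 99% confidence, z* = 2.576 (from standard normal table)

Standard error: SE = σ/√n = 21/√84 = 2.291288

Margin of error: E = z* × SE = 2.576 × 2.291288 = 5.9024

Z-interval: x̄ ± E = 100 ± 5.9024 = (94.0976, 105.9024)

Rounded to 2 decimal places:

(94.10, 105.90)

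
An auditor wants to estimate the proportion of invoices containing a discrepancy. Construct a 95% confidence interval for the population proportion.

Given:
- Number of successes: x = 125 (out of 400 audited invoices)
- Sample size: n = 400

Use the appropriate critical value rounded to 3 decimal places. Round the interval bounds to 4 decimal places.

Sample proportion: p̂ = 125/400 = 0.312500

Check conditions for normal approximation:
  np̂ = 125 ≥ 10 ✓
  n(1-p̂) = 275 ≥ 10 ✓

The sample is large enough, so use a z-interval (normal approximation) for the proportion.

For 95% confidence, z* = 1.96 (from standard normal table)

Standard error: SE = √(p̂(1-p̂)/n) = √(0.312500×0.687500/400) = 0.02317562

Margin of error: E = z* × SE = 1.96 × 0.02317562 = 0.045424

Z-interval: p̂ ± E = 0.312500 ± 0.045424 = (0.267076, 0.357924)

Rounded to 4 decimal places:

(0.2671, 0.3579)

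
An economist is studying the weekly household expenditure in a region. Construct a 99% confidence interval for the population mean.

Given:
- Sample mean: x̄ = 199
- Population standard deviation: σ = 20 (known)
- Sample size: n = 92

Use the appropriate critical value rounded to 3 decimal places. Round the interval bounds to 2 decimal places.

The population standard deviation σ is known, so use a z-interval (standard normal critical value).

For 99% confidence, z* = 2.576 (from standard normal table)

Standard error: SE = σ/√n = 20/√92 = 2.085144

Margin of error: E = z* × SE = 2.576 × 2.085144 = 5.3713

Z-interval: x̄ ± E = 199 ± 5.3713 = (193.6287, 204.3713)

Rounded to 2 decimal places:

(193.63, 204.37)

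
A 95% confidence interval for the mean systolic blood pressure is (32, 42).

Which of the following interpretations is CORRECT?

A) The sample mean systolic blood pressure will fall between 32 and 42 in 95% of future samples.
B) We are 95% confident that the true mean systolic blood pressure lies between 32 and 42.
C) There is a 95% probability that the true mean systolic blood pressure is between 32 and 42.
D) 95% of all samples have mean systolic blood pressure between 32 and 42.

A confidence interval represents our confidence in the procedure, not a probability statement about the parameter.

Key concept: If we repeated this sampling process many times and computed a 95% CI each time, about 95% of those intervals would contain the true population parameter.

For this specific interval (32, 42):
- Midpoint (point estimate): 37
- Margin of error: 5

The correct interpretation is the one stating confidence that the true parameter lies in the interval — option B.

B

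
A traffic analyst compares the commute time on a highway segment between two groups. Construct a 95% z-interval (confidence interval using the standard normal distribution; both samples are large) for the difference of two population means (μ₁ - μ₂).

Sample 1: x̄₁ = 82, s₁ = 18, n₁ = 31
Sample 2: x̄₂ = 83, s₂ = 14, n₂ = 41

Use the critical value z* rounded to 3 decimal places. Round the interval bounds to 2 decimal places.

Both samples are large (n₁ = 31 ≥ 30, n₂ = 41 ≥ 30), so a z-interval for the difference of means applies.

Point estimate: x̄₁ - x̄₂ = 82 - 83 = -1

Standard error: SE = √(s₁²/n₁ + s₂²/n₂)
= √(18²/31 + 14²/41)
= √(10.451613 + 4.780488)
= 3.902832

For 95% confidence, z* = 1.96 (from standard normal table)
Margin of error: E = z* × SE = 1.96 × 3.902832 = 7.6496

Z-interval: (x̄₁ - x̄₂) ± E = -1 ± 7.6496 = (-8.6496, 6.6496)

Rounded to 2 decimal places:

(-8.65, 6.65)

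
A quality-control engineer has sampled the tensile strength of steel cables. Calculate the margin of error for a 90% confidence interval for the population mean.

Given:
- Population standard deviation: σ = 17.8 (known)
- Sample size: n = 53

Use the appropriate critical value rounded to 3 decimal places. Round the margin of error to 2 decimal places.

The population standard deviation σ is known, so use the z-interval margin of error formula.

For 90% confidence, z* = 1.645 (from standard normal table)

Margin of error formula for z-interval: E = z* × σ/√n

E = 1.645 × 17.8/√53
  = 1.645 × 2.445018
  = 4.0221

Rounded to 2 decimal places:

4.02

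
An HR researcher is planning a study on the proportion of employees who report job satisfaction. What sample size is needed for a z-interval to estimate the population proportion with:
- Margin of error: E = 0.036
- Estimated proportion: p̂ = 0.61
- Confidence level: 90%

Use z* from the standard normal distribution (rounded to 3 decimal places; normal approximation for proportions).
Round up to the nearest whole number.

Using z* for proportion z-interval (normal approximation).

For 90% confidence, z* = 1.645 (from standard normal table)

Sample size formula for proportion z-interval: n = z*²p̂(1-p̂)/E²

n = 1.645² × 0.61 × 0.39 / 0.036²
  = 2.706025 × 0.2379 / 0.001296
  = 496.7310

Round up to the nearest whole number: n = 497

497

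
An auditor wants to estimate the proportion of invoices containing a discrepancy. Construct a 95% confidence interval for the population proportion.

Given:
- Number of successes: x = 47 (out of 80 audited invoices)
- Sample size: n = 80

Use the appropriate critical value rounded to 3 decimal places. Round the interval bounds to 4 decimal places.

Sample proportion: p̂ = 47/80 = 0.587500

Check conditions for normal approximation:
  np̂ = 47 ≥ 10 ✓
  n(1-p̂) = 33 ≥ 10 ✓

The sample is large enough, so use a z-interval (normal approximation) for the proportion.

For 95% confidence, z* = 1.96 (from standard normal table)

Standard error: SE = √(p̂(1-p̂)/n) = √(0.587500×0.412500/80) = 0.05503905

Margin of error: E = z* × SE = 1.96 × 0.05503905 = 0.107877

Z-interval: p̂ ± E = 0.587500 ± 0.107877 = (0.479623, 0.695377)

Rounded to 4 decimal places:

(0.4796, 0.6954)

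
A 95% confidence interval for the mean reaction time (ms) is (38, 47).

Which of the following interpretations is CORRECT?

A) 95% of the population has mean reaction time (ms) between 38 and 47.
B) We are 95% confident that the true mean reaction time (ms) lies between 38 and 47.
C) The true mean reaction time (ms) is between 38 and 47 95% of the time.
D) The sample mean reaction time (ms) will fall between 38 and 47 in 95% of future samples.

A confidence interval represents our confidence in the procedure, not a probability statement about the parameter.

Key concept: If we repeated this sampling process many times and computed a 95% CI each time, about 95% of those intervals would contain the true population parameter.

For this specific interval (38, 47):
- Midpoint (point estimate): 42.5
- Margin of error: 4.5

The correct interpretation is the one stating confidence that the true parameter lies in the interval — option B.

B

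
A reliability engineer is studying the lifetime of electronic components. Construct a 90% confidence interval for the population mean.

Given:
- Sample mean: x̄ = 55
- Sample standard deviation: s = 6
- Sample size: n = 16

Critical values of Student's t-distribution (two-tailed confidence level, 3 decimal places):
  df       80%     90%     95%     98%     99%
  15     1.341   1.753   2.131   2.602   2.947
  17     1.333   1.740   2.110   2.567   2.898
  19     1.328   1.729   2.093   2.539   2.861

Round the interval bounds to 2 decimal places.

The population standard deviation σ is unknown (only the sample standard deviation s is given), so use a t-interval with df = n - 1 = 16 - 1 = 15.

For 90% confidence with df = 15, t* = 1.753 (from t-table)

Standard error: SE = s/√n = 6/√16 = 1.500000

Margin of error: E = t* × SE = 1.753 × 1.500000 = 2.6295

T-interval: x̄ ± E = 55 ± 2.6295 = (52.3705, 57.6295)

Rounded to 2 decimal places:

(52.37, 57.63)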